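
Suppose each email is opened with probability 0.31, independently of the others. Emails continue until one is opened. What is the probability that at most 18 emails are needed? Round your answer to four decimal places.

Y = number of emails to the first success; geometric, p = 0.31.
P(Y ≤ 18) = 1 − (1−p)^18 = 1 − 0.001257 = 0.998743

0.9987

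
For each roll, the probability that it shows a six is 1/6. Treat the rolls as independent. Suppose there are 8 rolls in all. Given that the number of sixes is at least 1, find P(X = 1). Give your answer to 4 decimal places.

0.4849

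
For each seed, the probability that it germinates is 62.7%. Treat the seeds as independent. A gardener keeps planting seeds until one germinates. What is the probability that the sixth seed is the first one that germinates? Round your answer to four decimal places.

0.0045

Geometric (trials to first success), p = 0.627.
P(Y = 6) = (1−p)^5 · p = 0.0072201 · 0.627 = 0.004527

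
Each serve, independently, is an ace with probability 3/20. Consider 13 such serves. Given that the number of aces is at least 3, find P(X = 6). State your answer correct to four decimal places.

X ~ Binomial(13, 0.15). Want P(X=6 | X≥3) = P(X=6) / P(X≥3).
P(X=6) = C(13,6)·0.15^6·0.85^7 = 0.006266
P(X≥3) = 1 − 0.120905 − 0.277371 − 0.293687 = 0.308036
Ratio = 0.006266 / 0.308036 = 0.020342

0.0203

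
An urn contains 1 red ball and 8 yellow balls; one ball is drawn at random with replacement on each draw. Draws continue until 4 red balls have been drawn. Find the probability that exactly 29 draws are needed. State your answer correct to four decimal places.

0.0263

Y = trial on which the fourth success occurs; negative binomial, r=4, p=0.111111.
P(Y=29) = C(28,3) · p^4 · (1−p)^25
= 3276 · 0.00015242 · 0.052624 = 0.026276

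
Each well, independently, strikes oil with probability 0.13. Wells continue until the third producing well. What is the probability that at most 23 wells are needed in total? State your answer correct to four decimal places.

Finishing within 23 wells ⇔ at least 3 successes in the first 23. With X ~ Binomial(23, 0.13), P(Y ≤ 23) = 1 − P(X ≤ 2).
  k=0: C(23,0)·0.13^0·0.87^23 = 0.040639
  k=1: C(23,1)·0.13^1·0.87^22 = 0.139667
  k=2: C(23,2)·0.13^2·0.87^21 = 0.229568
1 − 0.409874 = 0.590126

0.5901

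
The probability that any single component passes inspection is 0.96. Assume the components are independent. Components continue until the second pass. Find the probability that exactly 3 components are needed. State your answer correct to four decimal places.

0.0737

Y = trial on which the second success occurs; negative binomial, r=2, p=0.96.
P(Y=3) = C(2,1) · p^2 · (1−p)^1
= 2 · 0.9216 · 0.04 = 0.073728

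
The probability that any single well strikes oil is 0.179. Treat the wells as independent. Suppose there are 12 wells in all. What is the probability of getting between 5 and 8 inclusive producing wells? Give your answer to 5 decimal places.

0.04788

X ~ Binomial(12, 0.179); P(5 ≤ X ≤ 8) = Σ C(12,k) p^k (1−p)^(12−k) over k:
  k=5: C(12,5)·0.179^5·0.821^7 = 0.0365925
  k=6: C(12,6)·0.179^6·0.821^6 = 0.0093078
  k=7: C(12,7)·0.179^7·0.821^5 = 0.0017395
  k=8: C(12,8)·0.179^8·0.821^4 = 0.0002370
Total = 0.0478769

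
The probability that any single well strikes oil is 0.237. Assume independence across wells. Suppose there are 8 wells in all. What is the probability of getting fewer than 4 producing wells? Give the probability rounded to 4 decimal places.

0.9034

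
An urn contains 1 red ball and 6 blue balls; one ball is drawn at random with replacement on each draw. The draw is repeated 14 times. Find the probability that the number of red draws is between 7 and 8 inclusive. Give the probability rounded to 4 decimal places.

0.0016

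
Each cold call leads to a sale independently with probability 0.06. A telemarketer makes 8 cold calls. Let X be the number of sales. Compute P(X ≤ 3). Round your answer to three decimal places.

0.999

X ~ Binomial(8, 0.06); P(X ≤ 3) = Σ C(8,k) p^k (1−p)^(8−k) over k:
  k=0: C(8,0)·0.06^0·0.94^8 = 0.60957
  k=1: C(8,1)·0.06^1·0.94^7 = 0.31127
  k=2: C(8,2)·0.06^2·0.94^6 = 0.06954
  k=3: C(8,3)·0.06^3·0.94^5 = 0.00888
Total = 0.99925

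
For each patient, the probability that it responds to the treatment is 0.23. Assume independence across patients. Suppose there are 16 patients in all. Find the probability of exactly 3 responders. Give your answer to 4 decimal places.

X ~ Binomial(n=16, p=0.23).
P(X=3) = C(16,3) · p^3 · (1−p)^13
= 560 · 0.012167 · 0.033449 = 0.227903

0.2279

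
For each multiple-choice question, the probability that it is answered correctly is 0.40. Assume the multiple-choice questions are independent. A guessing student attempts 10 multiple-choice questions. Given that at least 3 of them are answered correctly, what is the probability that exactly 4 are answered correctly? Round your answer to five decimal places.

X ~ Binomial(10, 0.40). Want P(X=4 | X≥3) = P(X=4) / P(X≥3).
P(X=4) = C(10,4)·0.40^4·0.60^6 = 0.2508227
P(X≥3) = 1 − 0.0060466 − 0.0403108 − 0.1209324 = 0.8327102
Ratio = 0.2508227 / 0.8327102 = 0.3012124

0.30121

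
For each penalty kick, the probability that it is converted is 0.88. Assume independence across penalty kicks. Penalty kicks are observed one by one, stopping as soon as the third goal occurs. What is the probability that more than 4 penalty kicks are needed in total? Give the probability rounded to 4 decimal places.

0.0732

Needing more than 4 penalty kicks ⇔ fewer than 3 successes in the first 4. With X ~ Binomial(4, 0.88), P(Y > 4) = P(X ≤ 2).
  k=0: C(4,0)·0.88^0·0.12^4 = 0.000207
  k=1: C(4,1)·0.88^1·0.12^3 = 0.006083
  k=2: C(4,2)·0.88^2·0.12^2 = 0.066908
P(X ≤ 2) = 0.073198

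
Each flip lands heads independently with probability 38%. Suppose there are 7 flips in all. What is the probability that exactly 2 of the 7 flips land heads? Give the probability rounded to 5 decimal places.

0.27781

X ~ Binomial(n=7, p=0.38).
P(X=2) = C(7,2) · p^2 · (1−p)^5
= 21 · 0.1444 · 0.091613 = 0.2778081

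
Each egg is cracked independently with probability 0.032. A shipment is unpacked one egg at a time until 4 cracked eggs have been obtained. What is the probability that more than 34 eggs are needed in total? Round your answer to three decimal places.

0.977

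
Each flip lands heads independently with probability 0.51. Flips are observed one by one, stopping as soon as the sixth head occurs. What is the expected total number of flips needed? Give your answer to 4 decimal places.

Y = total flips until the sixth success; negative binomial with r=6, p=0.51.
E[Y] = r / p = 6 / 0.51 = 11.764706

11.7647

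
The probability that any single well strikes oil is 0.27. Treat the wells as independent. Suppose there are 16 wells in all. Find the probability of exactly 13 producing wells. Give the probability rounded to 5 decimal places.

0.00001

X ~ Binomial(n=16, p=0.27).
P(X=13) = C(16,13) · p^13 · (1−p)^3
= 560 · 4.0526e-08 · 0.38902 = 0.0000088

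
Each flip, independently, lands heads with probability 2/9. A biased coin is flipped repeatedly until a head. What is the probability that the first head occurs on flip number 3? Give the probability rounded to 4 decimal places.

Geometric (trials to first success), p = 0.222222.
P(Y = 3) = (1−p)^2 · p = 0.60494 · 0.222222 = 0.134431

0.1344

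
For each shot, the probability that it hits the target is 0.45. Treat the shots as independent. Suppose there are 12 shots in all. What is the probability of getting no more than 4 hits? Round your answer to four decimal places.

X ~ Binomial(12, 0.45); P(X ≤ 4) = Σ C(12,k) p^k (1−p)^(12−k) over k:
  k=0: C(12,0)·0.45^0·0.55^12 = 0.000766
  k=1: C(12,1)·0.45^1·0.55^11 = 0.007523
  k=2: C(12,2)·0.45^2·0.55^10 = 0.033853
  k=3: C(12,3)·0.45^3·0.55^9 = 0.092326
  k=4: C(12,4)·0.45^4·0.55^8 = 0.169964
Total = 0.304432

0.3044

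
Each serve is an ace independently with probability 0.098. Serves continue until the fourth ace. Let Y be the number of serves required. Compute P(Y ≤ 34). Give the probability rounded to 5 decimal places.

0.43041

Finishing within 34 serves ⇔ at least 4 successes in the first 34. With X ~ Binomial(34, 0.098), P(Y ≤ 34) = 1 − P(X ≤ 3).
  k=0: C(34,0)·0.098^0·0.902^34 = 0.0299932
  k=1: C(34,1)·0.098^1·0.902^33 = 0.1107951
  k=2: C(34,2)·0.098^2·0.902^32 = 0.1986206
  k=3: C(34,3)·0.098^3·0.902^31 = 0.2301826
1 − 0.5695915 = 0.4304085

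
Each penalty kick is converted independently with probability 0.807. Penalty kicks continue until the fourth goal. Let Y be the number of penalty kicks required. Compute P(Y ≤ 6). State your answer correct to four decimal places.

0.9095

Finishing within 6 penalty kicks ⇔ at least 4 successes in the first 6. With X ~ Binomial(6, 0.807), P(Y ≤ 6) = 1 − P(X ≤ 3).
  k=0: C(6,0)·0.807^0·0.193^6 = 0.000052
  k=1: C(6,1)·0.807^1·0.193^5 = 0.001297
  k=2: C(6,2)·0.807^2·0.193^4 = 0.013554
  k=3: C(6,3)·0.807^3·0.193^3 = 0.075565
1 − 0.090468 = 0.909532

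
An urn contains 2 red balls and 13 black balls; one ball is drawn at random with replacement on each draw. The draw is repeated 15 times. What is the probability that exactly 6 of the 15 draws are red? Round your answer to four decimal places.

0.0078

X ~ Binomial(n=15, p=0.133333).
P(X=6) = C(15,6) · p^6 · (1−p)^9
= 5005 · 5.6187e-06 · 0.27585 = 0.007757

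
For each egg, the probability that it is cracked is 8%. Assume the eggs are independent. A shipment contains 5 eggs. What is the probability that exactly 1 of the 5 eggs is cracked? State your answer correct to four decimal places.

0.2866

X ~ Binomial(n=5, p=0.08).
P(X=1) = C(5,1) · p^1 · (1−p)^4
= 5 · 0.08 · 0.71639 = 0.286557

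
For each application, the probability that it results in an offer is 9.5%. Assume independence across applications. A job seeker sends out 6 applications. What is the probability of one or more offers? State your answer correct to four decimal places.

0.4506

P(at least one) = 1 − P(none) = 1 − (1 − 0.095)^6
= 1 − 0.549404 = 0.450596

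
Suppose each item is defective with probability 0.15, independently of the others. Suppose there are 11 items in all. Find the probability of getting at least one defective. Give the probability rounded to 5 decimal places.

P(at least one) = 1 − P(none) = 1 − (1 − 0.15)^11
= 1 − 0.1673432 = 0.8326568

0.83266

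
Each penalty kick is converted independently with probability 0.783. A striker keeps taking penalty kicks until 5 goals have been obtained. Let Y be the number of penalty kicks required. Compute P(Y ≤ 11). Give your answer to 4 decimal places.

0.9968

Finishing within 11 penalty kicks ⇔ at least 5 successes in the first 11. With X ~ Binomial(11, 0.783), P(Y ≤ 11) = 1 − P(X ≤ 4).
  k=0: C(11,0)·0.783^0·0.217^11 = 0.000000
  k=1: C(11,1)·0.783^1·0.217^10 = 0.000002
  k=2: C(11,2)·0.783^2·0.217^9 = 0.000036
  k=3: C(11,3)·0.783^3·0.217^8 = 0.000389
  k=4: C(11,4)·0.783^4·0.217^7 = 0.002810
1 − 0.003238 = 0.996762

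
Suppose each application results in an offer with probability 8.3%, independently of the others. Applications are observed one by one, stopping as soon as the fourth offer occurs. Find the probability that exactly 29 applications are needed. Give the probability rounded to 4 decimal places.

0.0178

Y = trial on which the fourth success occurs; negative binomial, r=4, p=0.083.
P(Y=29) = C(28,3) · p^4 · (1−p)^25
= 3276 · 4.7458e-05 · 0.11461 = 0.017819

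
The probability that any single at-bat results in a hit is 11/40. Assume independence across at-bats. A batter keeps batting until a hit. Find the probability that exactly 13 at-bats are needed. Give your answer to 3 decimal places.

0.006

Geometric (trials to first success), p = 0.275.
P(Y = 13) = (1−p)^12 · p = 0.021089 · 0.275 = 0.00580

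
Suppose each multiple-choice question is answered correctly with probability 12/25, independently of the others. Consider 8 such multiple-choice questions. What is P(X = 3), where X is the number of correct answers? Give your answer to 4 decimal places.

0.2355

X ~ Binomial(n=8, p=0.48).
P(X=3) = C(8,3) · p^3 · (1−p)^5
= 56 · 0.11059 · 0.03802 = 0.235466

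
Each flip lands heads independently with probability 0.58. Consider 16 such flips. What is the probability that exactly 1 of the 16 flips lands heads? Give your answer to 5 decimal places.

0.00002

X ~ Binomial(n=16, p=0.58).
P(X=1) = C(16,1) · p^1 · (1−p)^15
= 16 · 0.58 · 2.2322e-06 = 0.0000207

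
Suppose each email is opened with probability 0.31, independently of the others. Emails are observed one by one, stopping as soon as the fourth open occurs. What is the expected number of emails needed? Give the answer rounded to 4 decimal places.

Y = total emails until the fourth success; negative binomial with r=4, p=0.31.
E[Y] = r / p = 4 / 0.31 = 12.903226

12.9032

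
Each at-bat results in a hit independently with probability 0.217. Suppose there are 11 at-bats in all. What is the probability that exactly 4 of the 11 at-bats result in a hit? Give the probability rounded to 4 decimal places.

X ~ Binomial(n=11, p=0.217).
P(X=4) = C(11,4) · p^4 · (1−p)^7
= 330 · 0.0022174 · 0.18044 = 0.132034

0.1320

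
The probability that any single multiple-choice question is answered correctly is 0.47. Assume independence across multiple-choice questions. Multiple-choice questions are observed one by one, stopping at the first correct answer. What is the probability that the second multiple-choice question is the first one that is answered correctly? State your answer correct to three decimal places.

0.249

Geometric (trials to first success), p = 0.47.
P(Y = 2) = (1−p)^1 · p = 0.53 · 0.47 = 0.24910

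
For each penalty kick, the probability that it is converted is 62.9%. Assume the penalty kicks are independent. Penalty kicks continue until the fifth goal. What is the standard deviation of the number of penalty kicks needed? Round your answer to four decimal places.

Y = total penalty kicks until the fifth success; negative binomial with r=5, p=0.629.
SD(Y) = √[r(1−p)/p²] = √(4.688594) = 2.165316

2.1653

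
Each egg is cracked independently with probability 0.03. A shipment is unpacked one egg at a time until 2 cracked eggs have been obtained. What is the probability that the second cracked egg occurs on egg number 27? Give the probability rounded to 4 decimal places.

0.0109

Y = trial on which the second success occurs; negative binomial, r=2, p=0.03.
P(Y=27) = C(26,1) · p^2 · (1−p)^25
= 26 · 0.0009 · 0.46697 = 0.010927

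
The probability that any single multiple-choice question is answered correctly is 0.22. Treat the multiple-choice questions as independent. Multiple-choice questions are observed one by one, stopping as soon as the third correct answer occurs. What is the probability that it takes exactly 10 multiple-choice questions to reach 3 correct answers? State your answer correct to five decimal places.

0.06733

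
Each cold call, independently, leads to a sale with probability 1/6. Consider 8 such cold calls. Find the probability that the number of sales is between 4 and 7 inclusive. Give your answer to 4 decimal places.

0.0307

X ~ Binomial(8, 0.166667); P(4 ≤ X ≤ 7) = Σ C(8,k) p^k (1−p)^(8−k) over k:
  k=4: C(8,4)·0.166667^4·0.833333^4 = 0.026048
  k=5: C(8,5)·0.166667^5·0.833333^3 = 0.004168
  k=6: C(8,6)·0.166667^6·0.833333^2 = 0.000417
  k=7: C(8,7)·0.166667^7·0.833333^1 = 0.000024
Total = 0.030656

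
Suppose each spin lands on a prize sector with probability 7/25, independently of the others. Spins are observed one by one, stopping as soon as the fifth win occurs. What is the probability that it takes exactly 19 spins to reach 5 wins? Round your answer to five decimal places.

0.05299

Y = trial on which the fifth success occurs; negative binomial, r=5, p=0.28.
P(Y=19) = C(18,4) · p^5 · (1−p)^14
= 3060 · 0.001721 · 0.010061 = 0.0529867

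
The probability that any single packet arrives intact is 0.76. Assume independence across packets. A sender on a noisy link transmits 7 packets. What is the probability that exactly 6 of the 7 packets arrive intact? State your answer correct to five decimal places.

0.32374

X ~ Binomial(n=7, p=0.76).
P(X=6) = C(7,6) · p^6 · (1−p)^1
= 7 · 0.1927 · 0.24 = 0.3237359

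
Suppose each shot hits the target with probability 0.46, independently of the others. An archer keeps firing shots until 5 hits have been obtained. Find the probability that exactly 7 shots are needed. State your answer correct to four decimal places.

Y = trial on which the fifth success occurs; negative binomial, r=5, p=0.46.
P(Y=7) = C(6,4) · p^5 · (1−p)^2
= 15 · 0.020596 · 0.2916 = 0.090088

0.0901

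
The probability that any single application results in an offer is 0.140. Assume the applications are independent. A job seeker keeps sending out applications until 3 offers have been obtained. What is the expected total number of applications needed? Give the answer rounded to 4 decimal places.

Y = total applications until the third success; negative binomial with r=3, p=0.14.
E[Y] = r / p = 3 / 0.14 = 21.428571

21.4286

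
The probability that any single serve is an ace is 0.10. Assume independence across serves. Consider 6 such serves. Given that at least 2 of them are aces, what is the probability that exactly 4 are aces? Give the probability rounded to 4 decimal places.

X ~ Binomial(6, 0.10). Want P(X=4 | X≥2) = P(X=4) / P(X≥2).
P(X=4) = C(6,4)·0.10^4·0.90^2 = 0.001215
P(X≥2) = 1 − 0.531441 − 0.354294 = 0.114265
Ratio = 0.001215 / 0.114265 = 0.010633

0.0106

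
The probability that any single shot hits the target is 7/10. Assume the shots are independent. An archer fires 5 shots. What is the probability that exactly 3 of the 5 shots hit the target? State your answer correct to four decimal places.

0.3087

X ~ Binomial(n=5, p=0.70).
P(X=3) = C(5,3) · p^3 · (1−p)^2
= 10 · 0.343 · 0.09 = 0.308700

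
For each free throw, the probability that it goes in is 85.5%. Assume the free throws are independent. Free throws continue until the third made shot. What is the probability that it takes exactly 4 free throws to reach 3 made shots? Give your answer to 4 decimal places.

0.2719

Y = trial on which the third success occurs; negative binomial, r=3, p=0.855.
P(Y=4) = C(3,2) · p^3 · (1−p)^1
= 3 · 0.62503 · 0.145 = 0.271886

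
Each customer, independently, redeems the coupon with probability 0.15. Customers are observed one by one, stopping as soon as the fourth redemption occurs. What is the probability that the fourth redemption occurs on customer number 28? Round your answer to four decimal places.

0.0300

Y = trial on which the fourth success occurs; negative binomial, r=4, p=0.15.
P(Y=28) = C(27,3) · p^4 · (1−p)^24
= 2925 · 0.00050625 · 0.020233 = 0.029960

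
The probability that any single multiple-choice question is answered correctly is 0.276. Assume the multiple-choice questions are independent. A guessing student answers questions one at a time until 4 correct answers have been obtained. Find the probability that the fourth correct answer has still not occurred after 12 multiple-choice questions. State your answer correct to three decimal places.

Needing more than 12 multiple-choice questions ⇔ fewer than 4 successes in the first 12. With X ~ Binomial(12, 0.276), P(Y > 12) = P(X ≤ 3).
  k=0: C(12,0)·0.276^0·0.724^12 = 0.02074
  k=1: C(12,1)·0.276^1·0.724^11 = 0.09489
  k=2: C(12,2)·0.276^2·0.724^10 = 0.19895
  k=3: C(12,3)·0.276^3·0.724^9 = 0.25281
P(X ≤ 3) = 0.56739

0.567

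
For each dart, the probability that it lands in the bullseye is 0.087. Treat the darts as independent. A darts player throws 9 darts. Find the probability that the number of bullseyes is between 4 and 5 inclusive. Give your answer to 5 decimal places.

X ~ Binomial(9, 0.087); P(4 ≤ X ≤ 5) = Σ C(9,k) p^k (1−p)^(9−k) over k:
  k=4: C(9,4)·0.087^4·0.913^5 = 0.0045793
  k=5: C(9,5)·0.087^5·0.913^4 = 0.0004364
Total = 0.0050157

0.00502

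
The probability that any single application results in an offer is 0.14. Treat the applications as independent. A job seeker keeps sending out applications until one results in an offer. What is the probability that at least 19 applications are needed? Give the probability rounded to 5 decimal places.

0.06622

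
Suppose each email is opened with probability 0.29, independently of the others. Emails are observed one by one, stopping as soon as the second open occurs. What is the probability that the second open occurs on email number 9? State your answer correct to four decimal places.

Y = trial on which the second success occurs; negative binomial, r=2, p=0.29.
P(Y=9) = C(8,1) · p^2 · (1−p)^7
= 8 · 0.0841 · 0.090951 = 0.061192

0.0612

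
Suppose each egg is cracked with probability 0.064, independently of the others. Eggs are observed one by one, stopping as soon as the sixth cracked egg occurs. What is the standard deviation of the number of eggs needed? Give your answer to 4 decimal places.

37.0283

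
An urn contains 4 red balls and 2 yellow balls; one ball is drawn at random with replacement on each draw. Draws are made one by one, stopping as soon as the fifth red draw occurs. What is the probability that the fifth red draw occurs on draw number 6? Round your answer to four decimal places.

0.2195

Y = trial on which the fifth success occurs; negative binomial, r=5, p=0.666667.
P(Y=6) = C(5,4) · p^5 · (1−p)^1
= 5 · 0.13169 · 0.33333 = 0.219479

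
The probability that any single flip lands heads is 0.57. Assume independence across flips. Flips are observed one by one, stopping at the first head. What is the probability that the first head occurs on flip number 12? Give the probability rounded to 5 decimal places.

Geometric (trials to first success), p = 0.57.
P(Y = 12) = (1−p)^11 · p = 9.2929e-05 · 0.57 = 0.0000530

0.00005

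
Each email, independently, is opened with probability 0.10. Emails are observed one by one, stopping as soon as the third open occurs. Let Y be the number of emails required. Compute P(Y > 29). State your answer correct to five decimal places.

0.43496

Needing more than 29 emails ⇔ fewer than 3 successes in the first 29. With X ~ Binomial(29, 0.10), P(Y > 29) = P(X ≤ 2).
  k=0: C(29,0)·0.10^0·0.90^29 = 0.0471013
  k=1: C(29,1)·0.10^1·0.90^28 = 0.1517708
  k=2: C(29,2)·0.10^2·0.90^27 = 0.2360879
P(X ≤ 2) = 0.4349600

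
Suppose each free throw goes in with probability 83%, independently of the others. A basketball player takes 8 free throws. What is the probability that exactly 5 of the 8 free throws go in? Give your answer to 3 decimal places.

X ~ Binomial(n=8, p=0.83).
P(X=5) = C(8,5) · p^5 · (1−p)^3
= 56 · 0.3939 · 0.004913 = 0.10837

0.108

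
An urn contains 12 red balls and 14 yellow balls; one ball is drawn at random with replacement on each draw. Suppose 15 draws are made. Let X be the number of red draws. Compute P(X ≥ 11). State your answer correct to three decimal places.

0.031

X ~ Binomial(15, 0.461538); P(X ≥ 11) = Σ C(15,k) p^k (1−p)^(15−k) over k:
  k=11: C(15,11)·0.461538^11·0.538462^4 = 0.02323
  k=12: C(15,12)·0.461538^12·0.538462^3 = 0.00664
  k=13: C(15,13)·0.461538^13·0.538462^2 = 0.00131
  k=14: C(15,14)·0.461538^14·0.538462^1 = 0.00016
  k=15: C(15,15)·0.461538^15·0.538462^0 = 0.00001
Total = 0.03135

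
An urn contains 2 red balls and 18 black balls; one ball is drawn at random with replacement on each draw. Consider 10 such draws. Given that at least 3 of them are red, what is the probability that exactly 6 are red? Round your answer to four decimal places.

X ~ Binomial(10, 0.10). Want P(X=6 | X≥3) = P(X=6) / P(X≥3).
P(X=6) = C(10,6)·0.10^6·0.90^4 = 0.000138
P(X≥3) = 1 − 0.348678 − 0.387420 − 0.193710 = 0.070191
Ratio = 0.000138 / 0.070191 = 0.001963

0.0020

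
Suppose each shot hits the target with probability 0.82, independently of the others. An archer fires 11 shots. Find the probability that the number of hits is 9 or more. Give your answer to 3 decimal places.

X ~ Binomial(11, 0.82); P(X ≥ 9) = Σ C(11,k) p^k (1−p)^(11−k) over k:
  k=9: C(11,9)·0.82^9·0.18^2 = 0.29870
  k=10: C(11,10)·0.82^10·0.18^1 = 0.27215
  k=11: C(11,11)·0.82^11·0.18^0 = 0.11271
Total = 0.68355

0.684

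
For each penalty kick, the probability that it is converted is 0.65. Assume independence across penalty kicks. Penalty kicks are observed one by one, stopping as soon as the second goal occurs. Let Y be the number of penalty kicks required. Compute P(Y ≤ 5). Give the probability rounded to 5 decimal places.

Finishing within 5 penalty kicks ⇔ at least 2 successes in the first 5. With X ~ Binomial(5, 0.65), P(Y ≤ 5) = 1 − P(X ≤ 1).
  k=0: C(5,0)·0.65^0·0.35^5 = 0.0052522
  k=1: C(5,1)·0.65^1·0.35^4 = 0.0487703
1 − 0.0540225 = 0.9459775

0.94598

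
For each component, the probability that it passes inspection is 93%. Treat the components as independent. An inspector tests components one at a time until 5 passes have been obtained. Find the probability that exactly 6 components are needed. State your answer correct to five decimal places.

Y = trial on which the fifth success occurs; negative binomial, r=5, p=0.93.
P(Y=6) = C(5,4) · p^5 · (1−p)^1
= 5 · 0.69569 · 0.07 = 0.2434909

0.24349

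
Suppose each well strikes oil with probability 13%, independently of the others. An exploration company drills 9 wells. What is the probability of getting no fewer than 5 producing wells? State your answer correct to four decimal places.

0.0030

X ~ Binomial(9, 0.13); P(X ≥ 5) = Σ C(9,k) p^k (1−p)^(9−k) over k:
  k=5: C(9,5)·0.13^5·0.87^4 = 0.002680
  k=6: C(9,6)·0.13^6·0.87^3 = 0.000267
  k=7: C(9,7)·0.13^7·0.87^2 = 0.000017
  k=8: C(9,8)·0.13^8·0.87^1 = 0.000001
  k=9: C(9,9)·0.13^9·0.87^0 = 0.000000
Total = 0.002965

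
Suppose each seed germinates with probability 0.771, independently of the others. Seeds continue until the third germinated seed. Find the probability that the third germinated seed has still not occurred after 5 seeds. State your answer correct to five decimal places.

0.08262

Needing more than 5 seeds ⇔ fewer than 3 successes in the first 5. With X ~ Binomial(5, 0.771), P(Y > 5) = P(X ≤ 2).
  k=0: C(5,0)·0.771^0·0.229^5 = 0.0006298
  k=1: C(5,1)·0.771^1·0.229^4 = 0.0106015
  k=2: C(5,2)·0.771^2·0.229^3 = 0.0713864
P(X ≤ 2) = 0.0826176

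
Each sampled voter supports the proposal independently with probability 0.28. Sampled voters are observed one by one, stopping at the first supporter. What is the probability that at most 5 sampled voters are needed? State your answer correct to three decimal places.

0.807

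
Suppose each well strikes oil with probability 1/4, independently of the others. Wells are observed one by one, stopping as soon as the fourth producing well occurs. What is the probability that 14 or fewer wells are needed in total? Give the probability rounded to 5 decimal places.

Finishing within 14 wells ⇔ at least 4 successes in the first 14. With X ~ Binomial(14, 0.25), P(Y ≤ 14) = 1 − P(X ≤ 3).
  k=0: C(14,0)·0.25^0·0.75^14 = 0.0178179
  k=1: C(14,1)·0.25^1·0.75^13 = 0.0831504
  k=2: C(14,2)·0.25^2·0.75^12 = 0.1801593
  k=3: C(14,3)·0.25^3·0.75^11 = 0.2402123
1 − 0.5213400 = 0.4786600

0.47866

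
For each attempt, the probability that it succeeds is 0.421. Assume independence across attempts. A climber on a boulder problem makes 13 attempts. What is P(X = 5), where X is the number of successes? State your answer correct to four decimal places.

X ~ Binomial(n=13, p=0.421).
P(X=5) = C(13,5) · p^5 · (1−p)^8
= 1287 · 0.013225 · 0.012631 = 0.214990

0.2150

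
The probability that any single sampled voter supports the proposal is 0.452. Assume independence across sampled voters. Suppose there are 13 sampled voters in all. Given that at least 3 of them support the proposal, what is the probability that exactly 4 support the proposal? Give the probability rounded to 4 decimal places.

0.1366

X ~ Binomial(13, 0.452). Want P(X=4 | X≥3) = P(X=4) / P(X≥3).
P(X=4) = C(13,4)·0.452^4·0.548^9 = 0.133010
P(X≥3) = 1 − 0.000402 − 0.004310 − 0.021328 = 0.973960
Ratio = 0.133010 / 0.973960 = 0.136566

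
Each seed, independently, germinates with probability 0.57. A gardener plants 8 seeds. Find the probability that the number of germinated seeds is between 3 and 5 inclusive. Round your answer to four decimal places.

X ~ Binomial(8, 0.57); P(3 ≤ X ≤ 5) = Σ C(8,k) p^k (1−p)^(8−k) over k:
  k=3: C(8,3)·0.57^3·0.43^5 = 0.152460
  k=4: C(8,4)·0.57^4·0.43^4 = 0.252622
  k=5: C(8,5)·0.57^5·0.43^3 = 0.267897
Total = 0.672979

0.6730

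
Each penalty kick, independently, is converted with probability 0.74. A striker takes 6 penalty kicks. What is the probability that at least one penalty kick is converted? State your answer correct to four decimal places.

0.9997

P(at least one) = 1 − P(none) = 1 − (1 − 0.74)^6
= 1 − 0.000309 = 0.999691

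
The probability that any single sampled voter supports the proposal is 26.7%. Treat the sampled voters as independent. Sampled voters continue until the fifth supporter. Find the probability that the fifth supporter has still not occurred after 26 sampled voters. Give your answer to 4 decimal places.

Needing more than 26 sampled voters ⇔ fewer than 5 successes in the first 26. With X ~ Binomial(26, 0.267), P(Y > 26) = P(X ≤ 4).
  k=0: C(26,0)·0.267^0·0.733^26 = 0.000311
  k=1: C(26,1)·0.267^1·0.733^25 = 0.002945
  k=2: C(26,2)·0.267^2·0.733^24 = 0.013409
  k=3: C(26,3)·0.267^3·0.733^23 = 0.039075
  k=4: C(26,4)·0.267^4·0.733^22 = 0.081842
P(X ≤ 4) = 0.137582

0.1376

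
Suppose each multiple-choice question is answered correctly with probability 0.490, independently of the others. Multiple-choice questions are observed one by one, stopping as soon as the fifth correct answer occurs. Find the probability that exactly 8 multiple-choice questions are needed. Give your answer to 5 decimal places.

Y = trial on which the fifth success occurs; negative binomial, r=5, p=0.49.
P(Y=8) = C(7,4) · p^5 · (1−p)^3
= 35 · 0.028248 · 0.13265 = 0.1311472

0.13115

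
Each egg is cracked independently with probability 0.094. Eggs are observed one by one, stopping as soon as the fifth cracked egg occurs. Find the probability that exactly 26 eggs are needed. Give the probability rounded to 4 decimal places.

0.0117

Y = trial on which the fifth success occurs; negative binomial, r=5, p=0.094.
P(Y=26) = C(25,4) · p^5 · (1−p)^21
= 12650 · 7.339e-06 · 0.1258 = 0.011679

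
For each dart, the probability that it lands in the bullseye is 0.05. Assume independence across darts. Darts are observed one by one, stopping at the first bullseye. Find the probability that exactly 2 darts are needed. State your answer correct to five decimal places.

Geometric (trials to first success), p = 0.05.
P(Y = 2) = (1−p)^1 · p = 0.95 · 0.05 = 0.0475000

0.04750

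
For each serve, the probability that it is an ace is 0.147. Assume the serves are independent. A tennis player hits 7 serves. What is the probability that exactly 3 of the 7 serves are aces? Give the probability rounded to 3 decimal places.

0.059

X ~ Binomial(n=7, p=0.147).
P(X=3) = C(7,3) · p^3 · (1−p)^4
= 35 · 0.0031765 · 0.52941 = 0.05886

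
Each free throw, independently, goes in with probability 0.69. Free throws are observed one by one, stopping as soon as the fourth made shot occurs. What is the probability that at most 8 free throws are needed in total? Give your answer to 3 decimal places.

0.934

Finishing within 8 free throws ⇔ at least 4 successes in the first 8. With X ~ Binomial(8, 0.69), P(Y ≤ 8) = 1 − P(X ≤ 3).
  k=0: C(8,0)·0.69^0·0.31^8 = 0.00009
  k=1: C(8,1)·0.69^1·0.31^7 = 0.00152
  k=2: C(8,2)·0.69^2·0.31^6 = 0.01183
  k=3: C(8,3)·0.69^3·0.31^5 = 0.05267
1 − 0.06610 = 0.93390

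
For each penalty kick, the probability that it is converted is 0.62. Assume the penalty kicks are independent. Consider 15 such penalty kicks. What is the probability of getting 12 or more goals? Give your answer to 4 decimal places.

0.1187

X ~ Binomial(15, 0.62); P(X ≥ 12) = Σ C(15,k) p^k (1−p)^(15−k) over k:
  k=12: C(15,12)·0.62^12·0.38^3 = 0.080549
  k=13: C(15,13)·0.62^13·0.38^2 = 0.030328
  k=14: C(15,14)·0.62^14·0.38^1 = 0.007069
  k=15: C(15,15)·0.62^15·0.38^0 = 0.000769
Total = 0.118716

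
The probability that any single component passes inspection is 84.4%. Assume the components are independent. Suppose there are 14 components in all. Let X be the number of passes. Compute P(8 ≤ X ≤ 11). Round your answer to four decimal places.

0.3740

X ~ Binomial(14, 0.844); P(8 ≤ X ≤ 11) = Σ C(14,k) p^k (1−p)^(14−k) over k:
  k=8: C(14,8)·0.844^8·0.156^6 = 0.011144
  k=9: C(14,9)·0.844^9·0.156^5 = 0.040195
  k=10: C(14,10)·0.844^10·0.156^4 = 0.108732
  k=11: C(14,11)·0.844^11·0.156^3 = 0.213915
Total = 0.373986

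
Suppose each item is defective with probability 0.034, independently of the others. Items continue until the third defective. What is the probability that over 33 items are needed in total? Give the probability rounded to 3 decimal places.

0.899

Needing more than 33 items ⇔ fewer than 3 successes in the first 33. With X ~ Binomial(33, 0.034), P(Y > 33) = P(X ≤ 2).
  k=0: C(33,0)·0.034^0·0.966^33 = 0.31933
  k=1: C(33,1)·0.034^1·0.966^32 = 0.37090
  k=2: C(33,2)·0.034^2·0.966^31 = 0.20887
P(X ≤ 2) = 0.89911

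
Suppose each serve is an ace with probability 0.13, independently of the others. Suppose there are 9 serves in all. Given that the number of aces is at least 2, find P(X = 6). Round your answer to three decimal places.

X ~ Binomial(9, 0.13). Want P(X=6 | X≥2) = P(X=6) / P(X≥2).
P(X=6) = C(9,6)·0.13^6·0.87^3 = 0.00027
P(X≥2) = 1 − 0.28554 − 0.38401 = 0.33045
Ratio = 0.00027 / 0.33045 = 0.00081

0.001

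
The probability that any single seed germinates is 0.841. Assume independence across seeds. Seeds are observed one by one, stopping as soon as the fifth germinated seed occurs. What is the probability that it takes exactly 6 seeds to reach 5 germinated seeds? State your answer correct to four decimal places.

Y = trial on which the fifth success occurs; negative binomial, r=5, p=0.841.
P(Y=6) = C(5,4) · p^5 · (1−p)^1
= 5 · 0.42071 · 0.159 = 0.334462

0.3345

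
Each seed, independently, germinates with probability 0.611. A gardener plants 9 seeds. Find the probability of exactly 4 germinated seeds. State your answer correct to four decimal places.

0.1564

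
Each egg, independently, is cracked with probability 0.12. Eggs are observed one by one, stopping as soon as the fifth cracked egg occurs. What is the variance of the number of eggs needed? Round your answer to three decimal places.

305.556

Y = total eggs until the fifth success; negative binomial with r=5, p=0.12.
Var(Y) = r(1−p)/p² = 5·0.88 / 0.12² = 305.55556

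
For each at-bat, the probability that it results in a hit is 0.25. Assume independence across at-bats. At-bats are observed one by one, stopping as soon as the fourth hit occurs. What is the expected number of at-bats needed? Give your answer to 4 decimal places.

16.0000

Y = total at-bats until the fourth success; negative binomial with r=4, p=0.25.
E[Y] = r / p = 4 / 0.25 = 16.000000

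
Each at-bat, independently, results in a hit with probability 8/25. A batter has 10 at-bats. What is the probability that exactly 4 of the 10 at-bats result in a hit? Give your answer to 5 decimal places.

X ~ Binomial(n=10, p=0.32).
P(X=4) = C(10,4) · p^4 · (1−p)^6
= 210 · 0.010486 · 0.098867 = 0.2177071

0.21771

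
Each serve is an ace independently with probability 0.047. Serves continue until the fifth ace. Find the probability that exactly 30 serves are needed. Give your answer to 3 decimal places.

0.002

Y = trial on which the fifth success occurs; negative binomial, r=5, p=0.047.
P(Y=30) = C(29,4) · p^5 · (1−p)^25
= 23751 · 2.2935e-07 · 0.30014 = 0.00163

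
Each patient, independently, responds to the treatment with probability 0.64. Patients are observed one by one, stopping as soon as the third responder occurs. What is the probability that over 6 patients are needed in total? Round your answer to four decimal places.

0.1286

Needing more than 6 patients ⇔ fewer than 3 successes in the first 6. With X ~ Binomial(6, 0.64), P(Y > 6) = P(X ≤ 2).
  k=0: C(6,0)·0.64^0·0.36^6 = 0.002177
  k=1: C(6,1)·0.64^1·0.36^5 = 0.023219
  k=2: C(6,2)·0.64^2·0.36^4 = 0.103196
P(X ≤ 2) = 0.128591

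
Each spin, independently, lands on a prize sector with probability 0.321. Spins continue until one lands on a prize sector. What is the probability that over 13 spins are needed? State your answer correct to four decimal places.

Y = number of spins to the first success; geometric, p = 0.321.
P(Y > 13) = P(first 13 all fail) = (1−p)^13 = 0.006521

0.0065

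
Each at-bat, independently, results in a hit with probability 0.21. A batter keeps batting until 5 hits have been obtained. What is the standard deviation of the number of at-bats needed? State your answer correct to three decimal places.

Y = total at-bats until the fifth success; negative binomial with r=5, p=0.21.
SD(Y) = √[r(1−p)/p²] = √(89.56916) = 9.46410

9.464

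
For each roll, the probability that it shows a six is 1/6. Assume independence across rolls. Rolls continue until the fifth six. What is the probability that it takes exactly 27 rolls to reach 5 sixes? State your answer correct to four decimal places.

0.0348

Y = trial on which the fifth success occurs; negative binomial, r=5, p=0.166667.
P(Y=27) = C(26,4) · p^5 · (1−p)^22
= 14950 · 0.0001286 · 0.018114 = 0.034826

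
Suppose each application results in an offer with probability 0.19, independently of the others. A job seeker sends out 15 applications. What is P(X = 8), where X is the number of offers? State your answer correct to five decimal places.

X ~ Binomial(n=15, p=0.19).
P(X=8) = C(15,8) · p^8 · (1−p)^7
= 6435 · 1.6984e-06 · 0.22877 = 0.0025002

0.00250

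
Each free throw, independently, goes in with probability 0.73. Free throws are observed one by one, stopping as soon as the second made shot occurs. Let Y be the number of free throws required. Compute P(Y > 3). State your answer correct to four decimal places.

Needing more than 3 free throws ⇔ fewer than 2 successes in the first 3. With X ~ Binomial(3, 0.73), P(Y > 3) = P(X ≤ 1).
  k=0: C(3,0)·0.73^0·0.27^3 = 0.019683
  k=1: C(3,1)·0.73^1·0.27^2 = 0.159651
P(X ≤ 1) = 0.179334

0.1793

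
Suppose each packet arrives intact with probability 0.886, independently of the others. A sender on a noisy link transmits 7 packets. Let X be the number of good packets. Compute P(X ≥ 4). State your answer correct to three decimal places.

0.996

X ~ Binomial(7, 0.886); P(X ≥ 4) = Σ C(7,k) p^k (1−p)^(7−k) over k:
  k=4: C(7,4)·0.886^4·0.114^3 = 0.03195
  k=5: C(7,5)·0.886^5·0.114^2 = 0.14900
  k=6: C(7,6)·0.886^6·0.114^1 = 0.38602
  k=7: C(7,7)·0.886^7·0.114^0 = 0.42858
Total = 0.99556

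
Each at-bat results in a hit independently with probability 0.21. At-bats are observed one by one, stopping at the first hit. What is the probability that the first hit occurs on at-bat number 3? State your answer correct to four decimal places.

Geometric (trials to first success), p = 0.21.
P(Y = 3) = (1−p)^2 · p = 0.6241 · 0.21 = 0.131061

0.1311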